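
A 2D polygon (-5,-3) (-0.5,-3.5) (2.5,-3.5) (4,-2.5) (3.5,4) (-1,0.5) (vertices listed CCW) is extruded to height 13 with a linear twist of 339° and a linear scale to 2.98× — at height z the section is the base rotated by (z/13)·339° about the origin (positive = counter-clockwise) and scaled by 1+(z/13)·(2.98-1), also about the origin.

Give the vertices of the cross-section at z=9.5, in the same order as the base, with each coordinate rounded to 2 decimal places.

Cross-section at z=9.5: (-2.16,14.10) (-7.46,4.38) (-10.24,-2.42) (-9.37,-6.74) (5.81,-11.63) (2.06,1.80)

t = z/height = 9.5/13 = 0.730769
s = 1 + (scale-1)·z/height = 1 + (2.98-1)·9.5/13 = 2.446923
θ = twist·z/height = 339°·9.5/13 = 247.7308° = 4.323718 rad
cos θ = -0.378959, sin θ = -0.925413 (intermediates below are computed at full precision and shown rounded to 5 d.p.)
v1: (-5,-3) → rotate → (-0.88144,5.76394) → ×s → (-2.15683,14.10393) → (-2.16,14.10)
v2: (-0.5,-3.5) → rotate → (-3.04947,1.78906) → ×s → (-7.46181,4.37770) → (-7.46,4.38)
v3: (2.5,-3.5) → rotate → (-4.18634,-0.98718) → ×s → (-10.24366,-2.41554) → (-10.24,-2.42)
v4: (4,-2.5) → rotate → (-3.82937,-2.75426) → ×s → (-9.37017,-6.73945) → (-9.37,-6.74)
v5: (3.5,4) → rotate → (2.37530,-4.75478) → ×s → (5.81217,-11.63459) → (5.81,-11.63)
v6: (-1,0.5) → rotate → (0.84167,0.73593) → ×s → (2.05949,1.80077) → (2.06,1.80)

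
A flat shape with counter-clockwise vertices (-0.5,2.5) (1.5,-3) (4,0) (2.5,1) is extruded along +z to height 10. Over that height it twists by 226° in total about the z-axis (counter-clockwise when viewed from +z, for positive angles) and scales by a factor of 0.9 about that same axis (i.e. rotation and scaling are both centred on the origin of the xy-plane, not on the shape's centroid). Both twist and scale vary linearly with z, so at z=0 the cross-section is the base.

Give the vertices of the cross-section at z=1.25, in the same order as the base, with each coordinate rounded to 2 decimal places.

Cross-section at z=1.25: (-1.60,1.94) (2.71,-1.91) (3.48,1.87) (1.71,2.04)

t = z/height = 1.25/10 = 0.125
s = 1 + (scale-1)·z/height = 1 + (0.9-1)·1.25/10 = 0.987500
θ = twist·z/height = 226°·1.25/10 = 28.2500° = 0.493056 rad
cos θ = 0.880891, sin θ = 0.473320 (intermediates below are computed at full precision and shown rounded to 5 d.p.)
v1: (-0.5,2.5) → rotate → (-1.62374,1.96557) → ×s → (-1.60345,1.94100) → (-1.60,1.94)
v2: (1.5,-3) → rotate → (2.74130,-1.93269) → ×s → (2.70703,-1.90853) → (2.71,-1.91)
v3: (4,0) → rotate → (3.52356,1.89328) → ×s → (3.47952,1.86961) → (3.48,1.87)
v4: (2.5,1) → rotate → (1.72891,2.06419) → ×s → (1.70730,2.03839) → (1.71,2.04)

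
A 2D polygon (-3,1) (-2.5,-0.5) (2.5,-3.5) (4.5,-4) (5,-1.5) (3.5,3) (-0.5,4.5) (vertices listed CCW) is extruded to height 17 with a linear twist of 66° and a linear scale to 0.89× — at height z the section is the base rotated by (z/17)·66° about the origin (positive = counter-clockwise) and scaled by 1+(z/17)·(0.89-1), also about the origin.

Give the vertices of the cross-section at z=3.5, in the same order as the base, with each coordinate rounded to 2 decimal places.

t = z/height = 3.5/17 = 0.205882
s = 1 + (scale-1)·z/height = 1 + (0.89-1)·3.5/17 = 0.977353
θ = twist·z/height = 66°·3.5/17 = 13.5882° = 0.237159 rad
cos θ = 0.972009, sin θ = 0.234943 (intermediates below are computed at full precision and shown rounded to 5 d.p.)
v1: (-3,1) → rotate → (-3.15097,0.26718) → ×s → (-3.07961,0.26113) → (-3.08,0.26)
v2: (-2.5,-0.5) → rotate → (-2.31255,-1.07336) → ×s → (-2.26018,-1.04905) → (-2.26,-1.05)
v3: (2.5,-3.5) → rotate → (3.25232,-2.81468) → ×s → (3.17867,-2.75093) → (3.18,-2.75)
v4: (4.5,-4) → rotate → (5.31381,-2.83080) → ×s → (5.19347,-2.76669) → (5.19,-2.77)
v5: (5,-1.5) → rotate → (5.21246,-0.28330) → ×s → (5.09441,-0.27689) → (5.09,-0.28)
v6: (3.5,3) → rotate → (2.69720,3.73833) → ×s → (2.63612,3.65366) → (2.64,3.65)
v7: (-0.5,4.5) → rotate → (-1.54325,4.25657) → ×s → (-1.50830,4.16017) → (-1.51,4.16)

Cross-section at z=3.5: (-3.08,0.26) (-2.26,-1.05) (3.18,-2.75) (5.19,-2.77) (5.09,-0.28) (2.64,3.65) (-1.51,4.16)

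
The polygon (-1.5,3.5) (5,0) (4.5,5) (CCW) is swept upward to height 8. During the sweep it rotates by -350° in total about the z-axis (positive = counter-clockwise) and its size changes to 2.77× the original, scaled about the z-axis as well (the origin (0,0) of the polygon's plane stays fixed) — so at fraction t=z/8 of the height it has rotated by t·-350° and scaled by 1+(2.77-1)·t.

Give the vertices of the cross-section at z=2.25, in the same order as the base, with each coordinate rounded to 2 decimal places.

t = z/height = 2.25/8 = 0.28125
s = 1 + (scale-1)·z/height = 1 + (2.77-1)·2.25/8 = 1.497813
θ = twist·z/height = -350°·2.25/8 = -98.4375° = -1.718058 rad
cos θ = -0.146730, sin θ = -0.989177 (intermediates below are computed at full precision and shown rounded to 5 d.p.)
v1: (-1.5,3.5) → rotate → (3.68221,0.97021) → ×s → (5.51527,1.45319) → (5.52,1.45)
v2: (5,0) → rotate → (-0.73365,-4.94588) → ×s → (-1.09887,-7.40800) → (-1.10,-7.41)
v3: (4.5,5) → rotate → (4.28560,-5.18495) → ×s → (6.41902,-7.76608) → (6.42,-7.77)

Cross-section at z=2.25: (5.52,1.45) (-1.10,-7.41) (6.42,-7.77)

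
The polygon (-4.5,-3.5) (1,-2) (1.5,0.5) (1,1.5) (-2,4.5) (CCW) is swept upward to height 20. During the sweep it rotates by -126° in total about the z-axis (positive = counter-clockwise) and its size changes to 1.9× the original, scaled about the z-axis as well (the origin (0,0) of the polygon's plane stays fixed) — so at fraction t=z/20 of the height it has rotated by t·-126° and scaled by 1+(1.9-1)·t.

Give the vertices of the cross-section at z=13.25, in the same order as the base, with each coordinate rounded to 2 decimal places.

Cross-section at z=13.25: (-6.37,6.50) (-2.99,-1.95) (1.07,-2.29) (2.56,-1.31) (6.77,3.99)

t = z/height = 13.25/20 = 0.6625
s = 1 + (scale-1)·z/height = 1 + (1.9-1)·13.25/20 = 1.596250
θ = twist·z/height = -126°·13.25/20 = -83.4750° = -1.456914 rad
cos θ = 0.113637, sin θ = -0.993522 (intermediates below are computed at full precision and shown rounded to 5 d.p.)
v1: (-4.5,-3.5) → rotate → (-3.98869,4.07312) → ×s → (-6.36695,6.50172) → (-6.37,6.50)
v2: (1,-2) → rotate → (-1.87341,-1.22080) → ×s → (-2.99043,-1.94870) → (-2.99,-1.95)
v3: (1.5,0.5) → rotate → (0.66722,-1.43347) → ×s → (1.06504,-2.28817) → (1.07,-2.29)
v4: (1,1.5) → rotate → (1.60392,-0.82307) → ×s → (2.56026,-1.31382) → (2.56,-1.31)
v5: (-2,4.5) → rotate → (4.24358,2.49841) → ×s → (6.77381,3.98809) → (6.77,3.99)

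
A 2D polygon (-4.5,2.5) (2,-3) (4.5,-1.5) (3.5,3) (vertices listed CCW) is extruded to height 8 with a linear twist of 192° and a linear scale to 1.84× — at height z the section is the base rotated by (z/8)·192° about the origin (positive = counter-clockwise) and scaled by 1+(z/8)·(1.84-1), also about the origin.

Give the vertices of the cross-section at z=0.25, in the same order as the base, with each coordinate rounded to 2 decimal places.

t = z/height = 0.25/8 = 0.03125
s = 1 + (scale-1)·z/height = 1 + (1.84-1)·0.25/8 = 1.026250
θ = twist·z/height = 192°·0.25/8 = 6.0000° = 0.104720 rad
cos θ = 0.994522, sin θ = 0.104528 (intermediates below are computed at full precision and shown rounded to 5 d.p.)
v1: (-4.5,2.5) → rotate → (-4.73667,2.01593) → ×s → (-4.86101,2.06884) → (-4.86,2.07)
v2: (2,-3) → rotate → (2.30263,-2.77451) → ×s → (2.36307,-2.84734) → (2.36,-2.85)
v3: (4.5,-1.5) → rotate → (4.63214,-1.02140) → ×s → (4.75373,-1.04822) → (4.75,-1.05)
v4: (3.5,3) → rotate → (3.16724,3.34942) → ×s → (3.25038,3.43734) → (3.25,3.44)

Cross-section at z=0.25: (-4.86,2.07) (2.36,-2.85) (4.75,-1.05) (3.25,3.44)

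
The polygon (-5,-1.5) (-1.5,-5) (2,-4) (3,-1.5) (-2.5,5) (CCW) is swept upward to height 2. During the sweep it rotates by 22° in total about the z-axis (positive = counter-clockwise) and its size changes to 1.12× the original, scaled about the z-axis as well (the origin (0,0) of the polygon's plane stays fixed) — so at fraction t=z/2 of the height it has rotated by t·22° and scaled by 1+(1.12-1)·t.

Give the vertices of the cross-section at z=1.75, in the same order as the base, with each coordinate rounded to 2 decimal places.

Cross-section at z=1.75: (-4.67,-3.39) (0.26,-5.76) (3.54,-3.44) (3.68,-0.47) (-4.43,4.31)

t = z/height = 1.75/2 = 0.875
s = 1 + (scale-1)·z/height = 1 + (1.12-1)·1.75/2 = 1.105000
θ = twist·z/height = 22°·1.75/2 = 19.2500° = 0.335976 rad
cos θ = 0.944089, sin θ = 0.329691 (intermediates below are computed at full precision and shown rounded to 5 d.p.)
v1: (-5,-1.5) → rotate → (-4.22591,-3.06459) → ×s → (-4.66963,-3.38637) → (-4.67,-3.39)
v2: (-1.5,-5) → rotate → (0.23232,-5.21498) → ×s → (0.25671,-5.76255) → (0.26,-5.76)
v3: (2,-4) → rotate → (3.20694,-3.11697) → ×s → (3.54367,-3.44426) → (3.54,-3.44)
v4: (3,-1.5) → rotate → (3.32680,-0.42706) → ×s → (3.67612,-0.47190) → (3.68,-0.47)
v5: (-2.5,5) → rotate → (-4.00868,3.89622) → ×s → (-4.42959,4.30532) → (-4.43,4.31)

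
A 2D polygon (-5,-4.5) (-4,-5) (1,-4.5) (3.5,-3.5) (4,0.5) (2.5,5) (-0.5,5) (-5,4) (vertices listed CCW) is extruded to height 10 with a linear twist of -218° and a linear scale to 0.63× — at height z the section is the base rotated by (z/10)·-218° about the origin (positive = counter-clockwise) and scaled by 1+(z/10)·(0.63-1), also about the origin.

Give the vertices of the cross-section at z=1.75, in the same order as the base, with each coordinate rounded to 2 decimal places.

Cross-section at z=1.75: (-6.28,-0.42) (-5.83,-1.37) (-1.86,-3.89) (0.55,-4.60) (3.23,-1.94) (4.73,2.23) (2.52,3.97) (-1.37,5.83)

t = z/height = 1.75/10 = 0.175
s = 1 + (scale-1)·z/height = 1 + (0.63-1)·1.75/10 = 0.935250
θ = twist·z/height = -218°·1.75/10 = -38.1500° = -0.665843 rad
cos θ = 0.786396, sin θ = -0.617722 (intermediates below are computed at full precision and shown rounded to 5 d.p.)
v1: (-5,-4.5) → rotate → (-6.71173,-0.45017) → ×s → (-6.27715,-0.42102) → (-6.28,-0.42)
v2: (-4,-5) → rotate → (-6.23420,-1.46109) → ×s → (-5.83053,-1.36649) → (-5.83,-1.37)
v3: (1,-4.5) → rotate → (-1.99335,-4.15651) → ×s → (-1.86428,-3.88737) → (-1.86,-3.89)
v4: (3.5,-3.5) → rotate → (0.59036,-4.91442) → ×s → (0.55213,-4.59621) → (0.55,-4.60)
v5: (4,0.5) → rotate → (3.45445,-2.07769) → ×s → (3.23077,-1.94316) → (3.23,-1.94)
v6: (2.5,5) → rotate → (5.05460,2.38768) → ×s → (4.72732,2.23307) → (4.73,2.23)
v7: (-0.5,5) → rotate → (2.69541,4.24084) → ×s → (2.52089,3.96625) → (2.52,3.97)
v8: (-5,4) → rotate → (-1.46109,6.23420) → ×s → (-1.36649,5.83053) → (-1.37,5.83)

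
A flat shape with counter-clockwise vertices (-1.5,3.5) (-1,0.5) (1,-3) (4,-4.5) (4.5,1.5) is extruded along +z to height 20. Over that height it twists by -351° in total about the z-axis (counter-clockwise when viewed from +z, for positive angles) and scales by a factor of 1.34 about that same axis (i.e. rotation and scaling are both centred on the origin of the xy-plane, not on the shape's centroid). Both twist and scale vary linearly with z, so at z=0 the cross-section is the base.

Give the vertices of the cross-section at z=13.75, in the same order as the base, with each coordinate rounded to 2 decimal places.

Cross-section at z=13.75: (-2.90,-3.70) (0.05,-1.38) (2.65,2.86) (2.50,6.99) (-4.29,3.98)

t = z/height = 13.75/20 = 0.6875
s = 1 + (scale-1)·z/height = 1 + (1.34-1)·13.75/20 = 1.233750
θ = twist·z/height = -351°·13.75/20 = -241.3125° = -4.211698 rad
cos θ = -0.480032, sin θ = 0.877251 (intermediates below are computed at full precision and shown rounded to 5 d.p.)
v1: (-1.5,3.5) → rotate → (-2.35033,-2.99599) → ×s → (-2.89972,-3.69630) → (-2.90,-3.70)
v2: (-1,0.5) → rotate → (0.04141,-1.11727) → ×s → (0.05109,-1.37843) → (0.05,-1.38)
v3: (1,-3) → rotate → (2.15172,2.31735) → ×s → (2.65469,2.85903) → (2.65,2.86)
v4: (4,-4.5) → rotate → (2.02750,5.66915) → ×s → (2.50143,6.99431) → (2.50,6.99)
v5: (4.5,1.5) → rotate → (-3.47602,3.22758) → ×s → (-4.28854,3.98203) → (-4.29,3.98)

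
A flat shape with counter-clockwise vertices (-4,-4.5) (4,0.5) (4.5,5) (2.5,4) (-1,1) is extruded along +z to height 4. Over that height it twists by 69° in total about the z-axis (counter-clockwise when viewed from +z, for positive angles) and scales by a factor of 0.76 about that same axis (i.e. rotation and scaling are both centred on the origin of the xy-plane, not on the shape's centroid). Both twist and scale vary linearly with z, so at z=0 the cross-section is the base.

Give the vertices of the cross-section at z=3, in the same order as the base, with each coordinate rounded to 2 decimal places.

Cross-section at z=3: (0.87,-4.86) (1.71,2.83) (-0.94,5.44) (-1.31,3.64) (-1.15,-0.14)

t = z/height = 3/4 = 0.75
s = 1 + (scale-1)·z/height = 1 + (0.76-1)·3/4 = 0.820000
θ = twist·z/height = 69°·3/4 = 51.7500° = 0.903208 rad
cos θ = 0.619094, sin θ = 0.785317 (intermediates below are computed at full precision and shown rounded to 5 d.p.)
v1: (-4,-4.5) → rotate → (1.05755,-5.92719) → ×s → (0.86719,-4.86030) → (0.87,-4.86)
v2: (4,0.5) → rotate → (2.08372,3.45081) → ×s → (1.70865,2.82967) → (1.71,2.83)
v3: (4.5,5) → rotate → (-1.14066,6.62940) → ×s → (-0.93534,5.43610) → (-0.94,5.44)
v4: (2.5,4) → rotate → (-1.59353,4.43967) → ×s → (-1.30670,3.64053) → (-1.31,3.64)
v5: (-1,1) → rotate → (-1.40441,-0.16622) → ×s → (-1.15162,-0.13630) → (-1.15,-0.14)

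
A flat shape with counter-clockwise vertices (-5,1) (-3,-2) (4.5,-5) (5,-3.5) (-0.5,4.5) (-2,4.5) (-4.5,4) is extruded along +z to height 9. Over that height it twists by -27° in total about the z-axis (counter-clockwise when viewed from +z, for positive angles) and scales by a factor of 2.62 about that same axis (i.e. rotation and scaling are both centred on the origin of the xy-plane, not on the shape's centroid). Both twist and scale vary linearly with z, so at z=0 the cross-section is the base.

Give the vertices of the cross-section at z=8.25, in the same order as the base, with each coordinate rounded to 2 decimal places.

t = z/height = 8.25/9 = 0.916667
s = 1 + (scale-1)·z/height = 1 + (2.62-1)·8.25/9 = 2.485000
θ = twist·z/height = -27°·8.25/9 = -24.7500° = -0.431969 rad
cos θ = 0.908143, sin θ = -0.418660 (intermediates below are computed at full precision and shown rounded to 5 d.p.)
v1: (-5,1) → rotate → (-4.12206,3.00144) → ×s → (-10.24331,7.45858) → (-10.24,7.46)
v2: (-3,-2) → rotate → (-3.56175,-0.56031) → ×s → (-8.85095,-1.39236) → (-8.85,-1.39)
v3: (4.5,-5) → rotate → (1.99335,-6.42468) → ×s → (4.95346,-15.96534) → (4.95,-15.97)
v4: (5,-3.5) → rotate → (3.07541,-5.27180) → ×s → (7.64239,-13.10042) → (7.64,-13.10)
v5: (-0.5,4.5) → rotate → (1.42990,4.29597) → ×s → (3.55329,10.67550) → (3.55,10.68)
v6: (-2,4.5) → rotate → (0.06768,4.92396) → ×s → (0.16819,12.23605) → (0.17,12.24)
v7: (-4.5,4) → rotate → (-2.41201,5.51654) → ×s → (-5.99383,13.70861) → (-5.99,13.71)

Cross-section at z=8.25: (-10.24,7.46) (-8.85,-1.39) (4.95,-15.97) (7.64,-13.10) (3.55,10.68) (0.17,12.24) (-5.99,13.71)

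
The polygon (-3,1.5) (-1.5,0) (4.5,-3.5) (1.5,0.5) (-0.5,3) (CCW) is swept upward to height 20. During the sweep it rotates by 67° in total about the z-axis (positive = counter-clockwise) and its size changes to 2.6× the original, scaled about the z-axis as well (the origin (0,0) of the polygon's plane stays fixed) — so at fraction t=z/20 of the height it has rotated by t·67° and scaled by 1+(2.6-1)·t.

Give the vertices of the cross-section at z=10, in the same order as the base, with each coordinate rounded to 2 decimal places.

Cross-section at z=10: (-5.99,-0.73) (-2.25,-1.49) (10.23,-0.78) (1.75,2.24) (-3.73,4.01)

t = z/height = 10/20 = 0.5
s = 1 + (scale-1)·z/height = 1 + (2.6-1)·10/20 = 1.800000
θ = twist·z/height = 67°·10/20 = 33.5000° = 0.584685 rad
cos θ = 0.833886, sin θ = 0.551937 (intermediates below are computed at full precision and shown rounded to 5 d.p.)
v1: (-3,1.5) → rotate → (-3.32956,-0.40498) → ×s → (-5.99321,-0.72897) → (-5.99,-0.73)
v2: (-1.5,0) → rotate → (-1.25083,-0.82791) → ×s → (-2.25149,-1.49023) → (-2.25,-1.49)
v3: (4.5,-3.5) → rotate → (5.68427,-0.43488) → ×s → (10.23168,-0.78279) → (10.23,-0.78)
v4: (1.5,0.5) → rotate → (0.97486,1.24485) → ×s → (1.75475,2.24073) → (1.75,2.24)
v5: (-0.5,3) → rotate → (-2.07275,2.22569) → ×s → (-3.73096,4.00624) → (-3.73,4.01)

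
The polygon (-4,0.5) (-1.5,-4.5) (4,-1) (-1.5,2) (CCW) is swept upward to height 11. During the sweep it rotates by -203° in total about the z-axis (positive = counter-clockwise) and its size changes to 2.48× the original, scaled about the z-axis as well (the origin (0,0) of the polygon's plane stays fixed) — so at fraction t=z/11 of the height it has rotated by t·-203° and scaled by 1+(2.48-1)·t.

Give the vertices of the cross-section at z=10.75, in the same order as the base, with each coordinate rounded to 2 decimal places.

Cross-section at z=10.75: (8.90,-4.25) (6.95,9.29) (-8.51,5.41) (1.94,-5.80)

t = z/height = 10.75/11 = 0.977273
s = 1 + (scale-1)·z/height = 1 + (2.48-1)·10.75/11 = 2.446364
θ = twist·z/height = -203°·10.75/11 = -198.3864° = -3.462495 rad
cos θ = -0.948951, sin θ = 0.315423 (intermediates below are computed at full precision and shown rounded to 5 d.p.)
v1: (-4,0.5) → rotate → (3.63809,-1.73617) → ×s → (8.90010,-4.24730) → (8.90,-4.25)
v2: (-1.5,-4.5) → rotate → (2.84283,3.79715) → ×s → (6.95460,9.28920) → (6.95,9.29)
v3: (4,-1) → rotate → (-3.48038,2.21064) → ×s → (-8.51428,5.40804) → (-8.51,5.41)
v4: (-1.5,2) → rotate → (0.79258,-2.37104) → ×s → (1.93894,-5.80042) → (1.94,-5.80)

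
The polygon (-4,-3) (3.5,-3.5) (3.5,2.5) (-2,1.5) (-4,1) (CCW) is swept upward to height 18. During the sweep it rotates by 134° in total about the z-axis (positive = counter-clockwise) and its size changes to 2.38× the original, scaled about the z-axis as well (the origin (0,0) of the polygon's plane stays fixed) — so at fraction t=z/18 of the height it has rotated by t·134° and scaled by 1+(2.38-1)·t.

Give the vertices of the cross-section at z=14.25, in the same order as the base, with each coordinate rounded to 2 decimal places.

Cross-section at z=14.25: (8.35,-6.30) (5.01,9.07) (-7.06,5.59) (-1.86,-4.89) (0.31,-8.62)

t = z/height = 14.25/18 = 0.791667
s = 1 + (scale-1)·z/height = 1 + (2.38-1)·14.25/18 = 2.092500
θ = twist·z/height = 134°·14.25/18 = 106.0833° = 1.851503 rad
cos θ = -0.277035, sin θ = 0.960860 (intermediates below are computed at full precision and shown rounded to 5 d.p.)
v1: (-4,-3) → rotate → (3.99072,-3.01233) → ×s → (8.35058,-6.30331) → (8.35,-6.30)
v2: (3.5,-3.5) → rotate → (2.39339,4.33263) → ×s → (5.00816,9.06603) → (5.01,9.07)
v3: (3.5,2.5) → rotate → (-3.37177,2.67042) → ×s → (-7.05543,5.58786) → (-7.06,5.59)
v4: (-2,1.5) → rotate → (-0.88722,-2.33727) → ×s → (-1.85651,-4.89074) → (-1.86,-4.89)
v5: (-4,1) → rotate → (0.14728,-4.12047) → ×s → (0.30819,-8.62209) → (0.31,-8.62)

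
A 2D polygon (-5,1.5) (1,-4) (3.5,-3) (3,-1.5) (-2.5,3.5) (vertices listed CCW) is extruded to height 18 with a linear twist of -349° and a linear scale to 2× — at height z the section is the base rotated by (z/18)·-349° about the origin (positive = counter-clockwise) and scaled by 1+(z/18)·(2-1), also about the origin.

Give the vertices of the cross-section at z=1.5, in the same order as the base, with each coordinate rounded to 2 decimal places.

Cross-section at z=1.5: (-3.94,4.05) (-1.16,-4.31) (1.73,-4.68) (2.05,-3.00) (-0.52,4.63)

t = z/height = 1.5/18 = 0.0833333
s = 1 + (scale-1)·z/height = 1 + (2-1)·1.5/18 = 1.083333
θ = twist·z/height = -349°·1.5/18 = -29.0833° = -0.507600 rad
cos θ = 0.873914, sin θ = -0.486081 (intermediates below are computed at full precision and shown rounded to 5 d.p.)
v1: (-5,1.5) → rotate → (-3.64045,3.74128) → ×s → (-3.94382,4.05305) → (-3.94,4.05)
v2: (1,-4) → rotate → (-1.07041,-3.98174) → ×s → (-1.15961,-4.31355) → (-1.16,-4.31)
v3: (3.5,-3) → rotate → (1.60045,-4.32303) → ×s → (1.73383,-4.68328) → (1.73,-4.68)
v4: (3,-1.5) → rotate → (1.89262,-2.76911) → ×s → (2.05034,-2.99987) → (2.05,-3.00)
v5: (-2.5,3.5) → rotate → (-0.48350,4.27390) → ×s → (-0.52379,4.63006) → (-0.52,4.63)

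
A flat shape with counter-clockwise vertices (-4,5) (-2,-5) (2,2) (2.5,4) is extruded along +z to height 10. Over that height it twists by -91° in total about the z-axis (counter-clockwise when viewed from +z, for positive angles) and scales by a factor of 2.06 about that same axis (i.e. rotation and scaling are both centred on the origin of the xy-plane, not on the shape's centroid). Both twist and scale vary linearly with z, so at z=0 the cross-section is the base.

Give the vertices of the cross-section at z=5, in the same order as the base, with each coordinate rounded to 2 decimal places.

t = z/height = 5/10 = 0.5
s = 1 + (scale-1)·z/height = 1 + (2.06-1)·5/10 = 1.530000
θ = twist·z/height = -91°·5/10 = -45.5000° = -0.794125 rad
cos θ = 0.700909, sin θ = -0.713250 (intermediates below are computed at full precision and shown rounded to 5 d.p.)
v1: (-4,5) → rotate → (0.76262,6.35755) → ×s → (1.16680,9.72705) → (1.17,9.73)
v2: (-2,-5) → rotate → (-4.96807,-2.07805) → ×s → (-7.60115,-3.17941) → (-7.60,-3.18)
v3: (2,2) → rotate → (2.82832,-0.02468) → ×s → (4.32733,-0.03776) → (4.33,-0.04)
v4: (2.5,4) → rotate → (4.60527,1.02051) → ×s → (7.04607,1.56138) → (7.05,1.56)

Cross-section at z=5: (1.17,9.73) (-7.60,-3.18) (4.33,-0.04) (7.05,1.56)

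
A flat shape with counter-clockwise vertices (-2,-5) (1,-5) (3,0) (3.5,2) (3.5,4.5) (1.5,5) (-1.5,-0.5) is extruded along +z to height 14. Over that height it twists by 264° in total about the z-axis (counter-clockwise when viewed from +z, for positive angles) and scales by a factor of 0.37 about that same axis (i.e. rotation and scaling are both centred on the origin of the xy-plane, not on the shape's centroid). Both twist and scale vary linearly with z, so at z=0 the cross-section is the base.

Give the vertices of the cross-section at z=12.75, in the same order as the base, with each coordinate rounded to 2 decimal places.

t = z/height = 12.75/14 = 0.910714
s = 1 + (scale-1)·z/height = 1 + (0.37-1)·12.75/14 = 0.426250
θ = twist·z/height = 264°·12.75/14 = 240.4286° = 4.196270 rad
cos θ = -0.493508, sin θ = -0.869741 (intermediates below are computed at full precision and shown rounded to 5 d.p.)
v1: (-2,-5) → rotate → (-3.36169,4.20702) → ×s → (-1.43292,1.79324) → (-1.43,1.79)
v2: (1,-5) → rotate → (-4.84221,1.59780) → ×s → (-2.06399,0.68106) → (-2.06,0.68)
v3: (3,0) → rotate → (-1.48052,-2.60922) → ×s → (-0.63107,-1.11218) → (-0.63,-1.11)
v4: (3.5,2) → rotate → (0.01220,-4.03111) → ×s → (0.00520,-1.71826) → (0.01,-1.72)
v5: (3.5,4.5) → rotate → (2.18656,-5.26488) → ×s → (0.93202,-2.24416) → (0.93,-2.24)
v6: (1.5,5) → rotate → (3.60844,-3.77215) → ×s → (1.53810,-1.60788) → (1.54,-1.61)
v7: (-1.5,-0.5) → rotate → (0.30539,1.55137) → ×s → (0.13017,0.66127) → (0.13,0.66)

Cross-section at z=12.75: (-1.43,1.79) (-2.06,0.68) (-0.63,-1.11) (0.01,-1.72) (0.93,-2.24) (1.54,-1.61) (0.13,0.66)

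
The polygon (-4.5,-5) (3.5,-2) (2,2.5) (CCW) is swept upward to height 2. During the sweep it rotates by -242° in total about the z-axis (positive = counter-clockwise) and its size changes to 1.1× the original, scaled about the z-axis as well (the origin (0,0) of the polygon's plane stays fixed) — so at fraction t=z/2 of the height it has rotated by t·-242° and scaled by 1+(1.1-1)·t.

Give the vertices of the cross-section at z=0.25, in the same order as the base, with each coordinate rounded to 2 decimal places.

Cross-section at z=0.25: (-6.49,-2.08) (2.04,-3.53) (3.02,1.17)

t = z/height = 0.25/2 = 0.125
s = 1 + (scale-1)·z/height = 1 + (1.1-1)·0.25/2 = 1.012500
θ = twist·z/height = -242°·0.25/2 = -30.2500° = -0.527962 rad
cos θ = 0.863836, sin θ = -0.503774 (intermediates below are computed at full precision and shown rounded to 5 d.p.)
v1: (-4.5,-5) → rotate → (-6.40613,-2.05219) → ×s → (-6.48621,-2.07785) → (-6.49,-2.08)
v2: (3.5,-2) → rotate → (2.01588,-3.49088) → ×s → (2.04107,-3.53452) → (2.04,-3.53)
v3: (2,2.5) → rotate → (2.98711,1.15204) → ×s → (3.02444,1.16644) → (3.02,1.17)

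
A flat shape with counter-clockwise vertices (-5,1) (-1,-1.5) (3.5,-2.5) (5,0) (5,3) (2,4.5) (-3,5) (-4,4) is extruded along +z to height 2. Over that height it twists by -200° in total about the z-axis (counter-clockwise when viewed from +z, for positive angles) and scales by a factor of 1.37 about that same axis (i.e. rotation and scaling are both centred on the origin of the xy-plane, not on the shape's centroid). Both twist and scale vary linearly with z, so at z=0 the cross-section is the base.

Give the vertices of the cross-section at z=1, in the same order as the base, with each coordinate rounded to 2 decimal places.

t = z/height = 1/2 = 0.5
s = 1 + (scale-1)·z/height = 1 + (1.37-1)·1/2 = 1.185000
θ = twist·z/height = -200°·1/2 = -100.0000° = -1.745329 rad
cos θ = -0.173648, sin θ = -0.984808 (intermediates below are computed at full precision and shown rounded to 5 d.p.)
v1: (-5,1) → rotate → (1.85305,4.75039) → ×s → (2.19586,5.62921) → (2.20,5.63)
v2: (-1,-1.5) → rotate → (-1.30356,1.24528) → ×s → (-1.54472,1.47566) → (-1.54,1.48)
v3: (3.5,-2.5) → rotate → (-3.06979,-3.01271) → ×s → (-3.63770,-3.57006) → (-3.64,-3.57)
v4: (5,0) → rotate → (-0.86824,-4.92404) → ×s → (-1.02887,-5.83499) → (-1.03,-5.83)
v5: (5,3) → rotate → (2.08618,-5.44498) → ×s → (2.47213,-6.45231) → (2.47,-6.45)
v6: (2,4.5) → rotate → (4.08434,-2.75103) → ×s → (4.83994,-3.25997) → (4.84,-3.26)
v7: (-3,5) → rotate → (5.44498,2.08618) → ×s → (6.45231,2.47213) → (6.45,2.47)
v8: (-4,4) → rotate → (4.63382,3.24464) → ×s → (5.49108,3.84490) → (5.49,3.84)

Cross-section at z=1: (2.20,5.63) (-1.54,1.48) (-3.64,-3.57) (-1.03,-5.83) (2.47,-6.45) (4.84,-3.26) (6.45,2.47) (5.49,3.84)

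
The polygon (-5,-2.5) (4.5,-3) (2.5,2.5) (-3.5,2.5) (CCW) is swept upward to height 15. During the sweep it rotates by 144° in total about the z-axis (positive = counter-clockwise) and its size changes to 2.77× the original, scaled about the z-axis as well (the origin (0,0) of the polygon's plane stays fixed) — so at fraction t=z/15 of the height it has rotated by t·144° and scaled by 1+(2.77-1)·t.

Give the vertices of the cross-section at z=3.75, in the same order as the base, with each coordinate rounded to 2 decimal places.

t = z/height = 3.75/15 = 0.25
s = 1 + (scale-1)·z/height = 1 + (2.77-1)·3.75/15 = 1.442500
θ = twist·z/height = 144°·3.75/15 = 36.0000° = 0.628319 rad
cos θ = 0.809017, sin θ = 0.587785 (intermediates below are computed at full precision and shown rounded to 5 d.p.)
v1: (-5,-2.5) → rotate → (-2.57562,-4.96147) → ×s → (-3.71533,-7.15692) → (-3.72,-7.16)
v2: (4.5,-3) → rotate → (5.40393,0.21798) → ×s → (7.79517,0.31444) → (7.80,0.31)
v3: (2.5,2.5) → rotate → (0.55308,3.49201) → ×s → (0.79782,5.03722) → (0.80,5.04)
v4: (-3.5,2.5) → rotate → (-4.30102,-0.03471) → ×s → (-6.20423,-0.05006) → (-6.20,-0.05)

Cross-section at z=3.75: (-3.72,-7.16) (7.80,0.31) (0.80,5.04) (-6.20,-0.05)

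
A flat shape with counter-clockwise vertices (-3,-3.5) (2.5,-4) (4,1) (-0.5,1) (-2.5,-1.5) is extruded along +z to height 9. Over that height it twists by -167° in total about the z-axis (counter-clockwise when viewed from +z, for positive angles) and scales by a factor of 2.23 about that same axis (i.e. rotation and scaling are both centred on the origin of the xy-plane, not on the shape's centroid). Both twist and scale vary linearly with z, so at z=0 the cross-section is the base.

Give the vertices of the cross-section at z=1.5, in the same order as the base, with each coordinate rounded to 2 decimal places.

t = z/height = 1.5/9 = 0.166667
s = 1 + (scale-1)·z/height = 1 + (2.23-1)·1.5/9 = 1.205000
θ = twist·z/height = -167°·1.5/9 = -27.8333° = -0.485783 rad
cos θ = 0.884309, sin θ = -0.466901 (intermediates below are computed at full precision and shown rounded to 5 d.p.)
v1: (-3,-3.5) → rotate → (-4.28708,-1.69438) → ×s → (-5.16593,-2.04173) → (-5.17,-2.04)
v2: (2.5,-4) → rotate → (0.34317,-4.70449) → ×s → (0.41352,-5.66891) → (0.41,-5.67)
v3: (4,1) → rotate → (4.00414,-0.98330) → ×s → (4.82499,-1.18487) → (4.82,-1.18)
v4: (-0.5,1) → rotate → (0.02475,1.11776) → ×s → (0.02982,1.34690) → (0.03,1.35)
v5: (-2.5,-1.5) → rotate → (-2.91113,-0.15921) → ×s → (-3.50791,-0.19185) → (-3.51,-0.19)

Cross-section at z=1.5: (-5.17,-2.04) (0.41,-5.67) (4.82,-1.18) (0.03,1.35) (-3.51,-0.19)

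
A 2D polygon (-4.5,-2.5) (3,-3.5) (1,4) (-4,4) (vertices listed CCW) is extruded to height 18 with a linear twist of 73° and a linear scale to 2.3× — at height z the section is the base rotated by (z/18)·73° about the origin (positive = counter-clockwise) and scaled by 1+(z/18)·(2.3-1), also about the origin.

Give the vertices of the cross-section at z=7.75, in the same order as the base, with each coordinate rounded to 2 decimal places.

t = z/height = 7.75/18 = 0.430556
s = 1 + (scale-1)·z/height = 1 + (2.3-1)·7.75/18 = 1.559722
θ = twist·z/height = 73°·7.75/18 = 31.4306° = 0.548567 rad
cos θ = 0.853273, sin θ = 0.521465 (intermediates below are computed at full precision and shown rounded to 5 d.p.)
v1: (-4.5,-2.5) → rotate → (-2.53607,-4.47977) → ×s → (-3.95556,-6.98720) → (-3.96,-6.99)
v2: (3,-3.5) → rotate → (4.38495,-1.42206) → ×s → (6.83930,-2.21802) → (6.84,-2.22)
v3: (1,4) → rotate → (-1.23259,3.93456) → ×s → (-1.92249,6.13681) → (-1.92,6.14)
v4: (-4,4) → rotate → (-5.49895,1.32723) → ×s → (-8.57683,2.07011) → (-8.58,2.07)

Cross-section at z=7.75: (-3.96,-6.99) (6.84,-2.22) (-1.92,6.14) (-8.58,2.07)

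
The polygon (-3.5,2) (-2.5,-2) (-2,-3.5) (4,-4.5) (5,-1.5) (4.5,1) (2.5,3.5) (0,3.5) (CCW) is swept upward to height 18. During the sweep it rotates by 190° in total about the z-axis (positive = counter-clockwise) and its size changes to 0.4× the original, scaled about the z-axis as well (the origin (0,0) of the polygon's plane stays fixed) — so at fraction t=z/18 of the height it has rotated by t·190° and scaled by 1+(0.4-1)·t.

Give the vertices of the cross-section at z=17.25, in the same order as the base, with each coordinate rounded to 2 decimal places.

t = z/height = 17.25/18 = 0.958333
s = 1 + (scale-1)·z/height = 1 + (0.4-1)·17.25/18 = 0.425000
θ = twist·z/height = 190°·17.25/18 = 182.0833° = 3.177954 rad
cos θ = -0.999339, sin θ = -0.036353 (intermediates below are computed at full precision and shown rounded to 5 d.p.)
v1: (-3.5,2) → rotate → (3.57039,-1.87144) → ×s → (1.51742,-0.79536) → (1.52,-0.80)
v2: (-2.5,-2) → rotate → (2.42564,2.08956) → ×s → (1.03090,0.88806) → (1.03,0.89)
v3: (-2,-3.5) → rotate → (1.87144,3.57039) → ×s → (0.79536,1.51742) → (0.80,1.52)
v4: (4,-4.5) → rotate → (-4.16094,4.35161) → ×s → (-1.76840,1.84944) → (-1.77,1.85)
v5: (5,-1.5) → rotate → (-5.05122,1.31724) → ×s → (-2.14677,0.55983) → (-2.15,0.56)
v6: (4.5,1) → rotate → (-4.46067,-1.16293) → ×s → (-1.89579,-0.49424) → (-1.90,-0.49)
v7: (2.5,3.5) → rotate → (-2.37111,-3.58857) → ×s → (-1.00772,-1.52514) → (-1.01,-1.53)
v8: (0,3.5) → rotate → (0.12724,-3.49769) → ×s → (0.05408,-1.48652) → (0.05,-1.49)

Cross-section at z=17.25: (1.52,-0.80) (1.03,0.89) (0.80,1.52) (-1.77,1.85) (-2.15,0.56) (-1.90,-0.49) (-1.01,-1.53) (0.05,-1.49)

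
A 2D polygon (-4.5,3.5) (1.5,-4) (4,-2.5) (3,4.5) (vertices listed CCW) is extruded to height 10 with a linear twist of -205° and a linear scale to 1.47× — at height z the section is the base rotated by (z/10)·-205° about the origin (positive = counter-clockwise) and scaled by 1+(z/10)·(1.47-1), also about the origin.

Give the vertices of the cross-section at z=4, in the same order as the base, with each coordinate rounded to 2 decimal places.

t = z/height = 4/10 = 0.4
s = 1 + (scale-1)·z/height = 1 + (1.47-1)·4/10 = 1.188000
θ = twist·z/height = -205°·4/10 = -82.0000° = -1.431170 rad
cos θ = 0.139173, sin θ = -0.990268 (intermediates below are computed at full precision and shown rounded to 5 d.p.)
v1: (-4.5,3.5) → rotate → (2.83966,4.94331) → ×s → (3.37352,5.87265) → (3.37,5.87)
v2: (1.5,-4) → rotate → (-3.75231,-2.04209) → ×s → (-4.45775,-2.42601) → (-4.46,-2.43)
v3: (4,-2.5) → rotate → (-1.91898,-4.30901) → ×s → (-2.27975,-5.11910) → (-2.28,-5.12)
v4: (3,4.5) → rotate → (4.87373,-2.34453) → ×s → (5.78999,-2.78530) → (5.79,-2.79)

Cross-section at z=4: (3.37,5.87) (-4.46,-2.43) (-2.28,-5.12) (5.79,-2.79)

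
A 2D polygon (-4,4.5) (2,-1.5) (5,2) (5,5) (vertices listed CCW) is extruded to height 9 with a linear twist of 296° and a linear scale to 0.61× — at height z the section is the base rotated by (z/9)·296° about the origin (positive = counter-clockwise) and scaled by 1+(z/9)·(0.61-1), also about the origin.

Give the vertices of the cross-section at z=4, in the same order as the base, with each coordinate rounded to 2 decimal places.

Cross-section at z=4: (-0.59,-4.94) (-0.17,2.06) (-3.98,2.00) (-5.83,0.35)

t = z/height = 4/9 = 0.444444
s = 1 + (scale-1)·z/height = 1 + (0.61-1)·4/9 = 0.826667
θ = twist·z/height = 296°·4/9 = 131.5556° = 2.296078 rad
cos θ = -0.663346, sin θ = 0.748313 (intermediates below are computed at full precision and shown rounded to 5 d.p.)
v1: (-4,4.5) → rotate → (-0.71402,-5.97831) → ×s → (-0.59026,-4.94207) → (-0.59,-4.94)
v2: (2,-1.5) → rotate → (-0.20422,2.49164) → ×s → (-0.16882,2.05976) → (-0.17,2.06)
v3: (5,2) → rotate → (-4.81336,2.41487) → ×s → (-3.97904,1.99629) → (-3.98,2.00)
v4: (5,5) → rotate → (-7.05829,0.42483) → ×s → (-5.83486,0.35120) → (-5.83,0.35)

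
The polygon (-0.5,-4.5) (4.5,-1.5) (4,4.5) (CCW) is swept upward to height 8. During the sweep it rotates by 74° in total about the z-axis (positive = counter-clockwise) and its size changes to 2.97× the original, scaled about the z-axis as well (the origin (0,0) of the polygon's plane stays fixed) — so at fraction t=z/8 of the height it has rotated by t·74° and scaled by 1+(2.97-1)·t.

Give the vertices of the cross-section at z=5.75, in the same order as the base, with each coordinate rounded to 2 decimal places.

t = z/height = 5.75/8 = 0.71875
s = 1 + (scale-1)·z/height = 1 + (2.97-1)·5.75/8 = 2.415938
θ = twist·z/height = 74°·5.75/8 = 53.1875° = 0.928297 rad
cos θ = 0.599198, sin θ = 0.800601 (intermediates below are computed at full precision and shown rounded to 5 d.p.)
v1: (-0.5,-4.5) → rotate → (3.30310,-3.09669) → ×s → (7.98009,-7.48142) → (7.98,-7.48)
v2: (4.5,-1.5) → rotate → (3.89729,2.70391) → ×s → (9.41562,6.53247) → (9.42,6.53)
v3: (4,4.5) → rotate → (-1.20591,5.89879) → ×s → (-2.91340,14.25112) → (-2.91,14.25)

Cross-section at z=5.75: (7.98,-7.48) (9.42,6.53) (-2.91,14.25)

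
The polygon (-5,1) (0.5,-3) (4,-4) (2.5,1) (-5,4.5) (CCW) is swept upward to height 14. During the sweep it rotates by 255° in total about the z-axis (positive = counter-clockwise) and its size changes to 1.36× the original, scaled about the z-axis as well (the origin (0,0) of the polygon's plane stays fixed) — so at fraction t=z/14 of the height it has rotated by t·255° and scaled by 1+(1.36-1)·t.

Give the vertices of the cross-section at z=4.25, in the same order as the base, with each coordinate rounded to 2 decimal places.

t = z/height = 4.25/14 = 0.303571
s = 1 + (scale-1)·z/height = 1 + (1.36-1)·4.25/14 = 1.109286
θ = twist·z/height = 255°·4.25/14 = 77.4107° = 1.351072 rad
cos θ = 0.217961, sin θ = 0.975958 (intermediates below are computed at full precision and shown rounded to 5 d.p.)
v1: (-5,1) → rotate → (-2.06576,-4.66183) → ×s → (-2.29152,-5.17130) → (-2.29,-5.17)
v2: (0.5,-3) → rotate → (3.03685,-0.16590) → ×s → (3.36874,-0.18403) → (3.37,-0.18)
v3: (4,-4) → rotate → (4.77567,3.03199) → ×s → (5.29759,3.36334) → (5.30,3.36)
v4: (2.5,1) → rotate → (-0.43106,2.65785) → ×s → (-0.47816,2.94832) → (-0.48,2.95)
v5: (-5,4.5) → rotate → (-5.48161,-3.89896) → ×s → (-6.08067,-4.32507) → (-6.08,-4.33)

Cross-section at z=4.25: (-2.29,-5.17) (3.37,-0.18) (5.30,3.36) (-0.48,2.95) (-6.08,-4.33)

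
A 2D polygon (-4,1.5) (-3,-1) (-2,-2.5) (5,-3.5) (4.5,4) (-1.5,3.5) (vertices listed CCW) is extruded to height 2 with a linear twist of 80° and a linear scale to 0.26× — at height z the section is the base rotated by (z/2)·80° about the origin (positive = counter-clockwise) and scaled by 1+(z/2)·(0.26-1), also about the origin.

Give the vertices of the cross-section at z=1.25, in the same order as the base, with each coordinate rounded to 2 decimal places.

t = z/height = 1.25/2 = 0.625
s = 1 + (scale-1)·z/height = 1 + (0.26-1)·1.25/2 = 0.537500
θ = twist·z/height = 80°·1.25/2 = 50.0000° = 0.872665 rad
cos θ = 0.642788, sin θ = 0.766044 (intermediates below are computed at full precision and shown rounded to 5 d.p.)
v1: (-4,1.5) → rotate → (-3.72022,-2.10000) → ×s → (-1.99962,-1.12875) → (-2.00,-1.13)
v2: (-3,-1) → rotate → (-1.16232,-2.94092) → ×s → (-0.62475,-1.58075) → (-0.62,-1.58)
v3: (-2,-2.5) → rotate → (0.62954,-3.13906) → ×s → (0.33838,-1.68724) → (0.34,-1.69)
v4: (5,-3.5) → rotate → (5.89509,1.58047) → ×s → (3.16861,0.84950) → (3.17,0.85)
v5: (4.5,4) → rotate → (-0.17163,6.01835) → ×s → (-0.09225,3.23486) → (-0.09,3.23)
v6: (-1.5,3.5) → rotate → (-3.64534,1.10069) → ×s → (-1.95937,0.59162) → (-1.96,0.59)

Cross-section at z=1.25: (-2.00,-1.13) (-0.62,-1.58) (0.34,-1.69) (3.17,0.85) (-0.09,3.23) (-1.96,0.59)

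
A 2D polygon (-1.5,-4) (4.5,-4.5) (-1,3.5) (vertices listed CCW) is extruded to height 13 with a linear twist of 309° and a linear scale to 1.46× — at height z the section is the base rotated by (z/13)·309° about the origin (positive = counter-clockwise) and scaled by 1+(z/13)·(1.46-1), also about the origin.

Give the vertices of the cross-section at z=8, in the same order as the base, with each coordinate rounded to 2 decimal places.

Cross-section at z=8: (0.99,5.39) (-6.70,4.67) (2.05,-4.19)

t = z/height = 8/13 = 0.615385
s = 1 + (scale-1)·z/height = 1 + (1.46-1)·8/13 = 1.283077
θ = twist·z/height = 309°·8/13 = 190.1538° = 3.318811 rad
cos θ = -0.984338, sin θ = -0.176292 (intermediates below are computed at full precision and shown rounded to 5 d.p.)
v1: (-1.5,-4) → rotate → (0.77134,4.20179) → ×s → (0.98969,5.39122) → (0.99,5.39)
v2: (4.5,-4.5) → rotate → (-5.22283,3.63621) → ×s → (-6.70130,4.66553) → (-6.70,4.67)
v3: (-1,3.5) → rotate → (1.60136,-3.26889) → ×s → (2.05467,-4.19424) → (2.05,-4.19)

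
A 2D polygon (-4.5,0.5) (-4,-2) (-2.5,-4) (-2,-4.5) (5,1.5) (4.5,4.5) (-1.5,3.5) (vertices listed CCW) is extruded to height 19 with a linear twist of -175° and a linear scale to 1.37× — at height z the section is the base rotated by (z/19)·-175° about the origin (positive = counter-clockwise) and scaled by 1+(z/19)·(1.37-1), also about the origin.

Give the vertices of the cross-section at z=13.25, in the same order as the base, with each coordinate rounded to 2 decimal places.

Cross-section at z=13.25: (3.54,4.47) (0.54,5.60) (-2.60,5.34) (-3.46,5.14) (-1.74,-6.33) (1.80,-7.80) (4.73,-0.74)

t = z/height = 13.25/19 = 0.697368
s = 1 + (scale-1)·z/height = 1 + (1.37-1)·13.25/19 = 1.258026
θ = twist·z/height = -175°·13.25/19 = -122.0395° = -2.129991 rad
cos θ = -0.530503, sin θ = -0.847683 (intermediates below are computed at full precision and shown rounded to 5 d.p.)
v1: (-4.5,0.5) → rotate → (2.81111,3.54932) → ×s → (3.53645,4.46514) → (3.54,4.47)
v2: (-4,-2) → rotate → (0.42665,4.45174) → ×s → (0.53673,5.60040) → (0.54,5.60)
v3: (-2.5,-4) → rotate → (-2.06447,4.24122) → ×s → (-2.59716,5.33557) → (-2.60,5.34)
v4: (-2,-4.5) → rotate → (-2.75357,4.08263) → ×s → (-3.46406,5.13606) → (-3.46,5.14)
v5: (5,1.5) → rotate → (-1.38099,-5.03417) → ×s → (-1.73733,-6.33312) → (-1.74,-6.33)
v6: (4.5,4.5) → rotate → (1.42731,-6.20184) → ×s → (1.79559,-7.80208) → (1.80,-7.80)
v7: (-1.5,3.5) → rotate → (3.76264,-0.58524) → ×s → (4.73351,-0.73624) → (4.73,-0.74)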